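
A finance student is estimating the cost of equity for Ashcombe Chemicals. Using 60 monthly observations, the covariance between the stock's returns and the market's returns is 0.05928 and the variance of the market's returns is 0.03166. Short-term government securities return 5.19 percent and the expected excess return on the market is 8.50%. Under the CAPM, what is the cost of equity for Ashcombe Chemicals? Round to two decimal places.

β = Cov(R_i, R_m) / Var(R_m) = 0.05928 / 0.03166 = 1.8724
E(R) = R_f + β × MRP = 5.19% + 1.8724 × 8.50% = 21.11%

21.11%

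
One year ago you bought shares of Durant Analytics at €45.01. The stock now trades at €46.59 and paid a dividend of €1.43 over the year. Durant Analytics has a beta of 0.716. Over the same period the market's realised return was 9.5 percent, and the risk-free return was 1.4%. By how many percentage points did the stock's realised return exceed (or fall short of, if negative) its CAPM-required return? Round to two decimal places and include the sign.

Realised HPR = (P1 + D1 − P0) / P0 = (46.59 + 1.43 − 45.01) / 45.01 = 3.01 / 45.01 = 6.6874%
MRP = 9.5% − 1.4% = 8.10%
CAPM required = R_f + β·MRP = 1.4% + 0.716 × 8.1% = 7.1996%
α = realised − required = 6.6874% − 7.1996% = -0.51%

-0.51%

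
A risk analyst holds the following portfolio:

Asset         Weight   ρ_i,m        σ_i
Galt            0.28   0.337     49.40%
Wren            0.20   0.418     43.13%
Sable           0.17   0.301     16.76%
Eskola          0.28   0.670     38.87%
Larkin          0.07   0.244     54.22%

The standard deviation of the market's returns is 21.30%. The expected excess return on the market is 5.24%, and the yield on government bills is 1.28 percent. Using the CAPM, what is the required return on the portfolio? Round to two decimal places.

5.55%

β_Galt = 0.337 × 49.40% / 21.30% = 0.7816
β_Wren = 0.418 × 43.13% / 21.30% = 0.8464
β_Sable = 0.301 × 16.76% / 21.30% = 0.2368
β_Eskola = 0.670 × 38.87% / 21.30% = 1.2227
β_Larkin = 0.244 × 54.22% / 21.30% = 0.6211
β_P = Σ w_i β_i = 0.28×0.7816 + 0.20×0.8464 + 0.17×0.2368 + 0.28×1.2227 + 0.07×0.6211 = 0.8142
E(R_P) = R_f + β_P × MRP = 1.28% + 0.8142 × 5.24% = 5.55%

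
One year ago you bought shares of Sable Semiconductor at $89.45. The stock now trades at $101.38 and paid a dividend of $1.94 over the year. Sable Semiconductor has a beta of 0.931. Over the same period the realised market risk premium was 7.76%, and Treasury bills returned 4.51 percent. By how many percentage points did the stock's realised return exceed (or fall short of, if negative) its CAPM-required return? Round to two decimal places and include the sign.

+3.77%

Realised HPR = (P1 + D1 − P0) / P0 = (101.38 + 1.94 − 89.45) / 89.45 = 13.87 / 89.45 = 15.5059%
CAPM required = R_f + β·MRP = 4.51% + 0.931 × 7.76% = 11.73456%
α = realised − required = 15.5059% − 11.73456% = +3.77%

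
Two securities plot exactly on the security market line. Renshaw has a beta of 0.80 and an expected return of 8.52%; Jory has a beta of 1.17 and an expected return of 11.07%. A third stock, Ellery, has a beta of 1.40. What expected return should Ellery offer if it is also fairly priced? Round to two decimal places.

MRP (SML slope) = (11.07% − 8.52%) / (1.17 − 0.80) = 2.55% / 0.37 = 6.8919%
R_f (intercept) = 8.52% − 0.80 × 6.8919% = 3.0065%
E(R_Ellery) = R_f + β × MRP = 3.0065% + 1.40 × 6.8919% = 12.66%

12.66%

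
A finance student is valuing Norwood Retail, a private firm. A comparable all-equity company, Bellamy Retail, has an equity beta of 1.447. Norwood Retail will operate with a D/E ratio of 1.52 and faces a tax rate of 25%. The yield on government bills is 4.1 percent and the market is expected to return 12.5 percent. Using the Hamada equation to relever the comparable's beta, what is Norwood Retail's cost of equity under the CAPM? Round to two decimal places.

β_L = β_U × [1 + (1 − t)(D/E)] = 1.447 × [1 + (1 − 0.25) × 1.52]
    = 1.447 × [1 + 0.75 × 1.52] = 1.447 × 2.1400 = 3.0966
MRP = 12.5% − 4.1% = 8.40%
E(R) = R_f + β_L × MRP = 4.1% + 3.0966 × 8.4% = 30.11%

30.11%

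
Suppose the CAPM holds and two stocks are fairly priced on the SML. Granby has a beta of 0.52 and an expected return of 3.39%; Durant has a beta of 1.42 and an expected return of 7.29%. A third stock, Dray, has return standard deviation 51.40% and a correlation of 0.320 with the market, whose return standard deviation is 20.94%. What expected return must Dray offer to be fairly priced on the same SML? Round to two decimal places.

MRP = (7.29% − 3.39%) / (1.42 − 0.52) = 4.3333%
R_f = 3.39% − 0.52 × 4.3333% = 1.1367%
β_Dray = ρ·σ_i/σ_m = 0.320 × 51.40 / 20.94 = 0.7855
E(R_Dray) = R_f + β × MRP = 1.1367% + 0.7855 × 4.3333% = 4.54%

4.54%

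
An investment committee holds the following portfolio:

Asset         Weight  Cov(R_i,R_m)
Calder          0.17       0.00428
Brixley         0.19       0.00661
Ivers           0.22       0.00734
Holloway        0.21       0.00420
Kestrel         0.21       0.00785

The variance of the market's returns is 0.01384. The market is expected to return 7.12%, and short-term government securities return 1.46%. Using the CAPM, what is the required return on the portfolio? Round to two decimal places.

3.97%

β_Calder = 0.00428 / 0.01384 = 0.3092
β_Brixley = 0.00661 / 0.01384 = 0.4776
β_Ivers = 0.00734 / 0.01384 = 0.5303
β_Holloway = 0.00420 / 0.01384 = 0.3035
β_Kestrel = 0.00785 / 0.01384 = 0.5672
β_P = Σ w_i β_i = 0.17×0.3092 + 0.19×0.4776 + 0.22×0.5303 + 0.21×0.3035 + 0.21×0.5672 = 0.4428
MRP = 7.12% − 1.46% = 5.66%
E(R_P) = R_f + β_P × MRP = 1.46% + 0.4428 × 5.66% = 3.97%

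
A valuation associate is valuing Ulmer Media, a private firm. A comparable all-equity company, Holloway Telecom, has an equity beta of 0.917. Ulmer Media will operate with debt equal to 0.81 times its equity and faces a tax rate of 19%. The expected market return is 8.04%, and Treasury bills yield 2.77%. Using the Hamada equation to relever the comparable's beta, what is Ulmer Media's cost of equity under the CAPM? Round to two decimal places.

β_L = β_U × [1 + (1 − t)(D/E)] = 0.917 × [1 + (1 − 0.19) × 0.81]
    = 0.917 × [1 + 0.81 × 0.81] = 0.917 × 1.6561 = 1.5186
MRP = 8.04% − 2.77% = 5.27%
E(R) = R_f + β_L × MRP = 2.77% + 1.5186 × 5.27% = 10.77%

10.77%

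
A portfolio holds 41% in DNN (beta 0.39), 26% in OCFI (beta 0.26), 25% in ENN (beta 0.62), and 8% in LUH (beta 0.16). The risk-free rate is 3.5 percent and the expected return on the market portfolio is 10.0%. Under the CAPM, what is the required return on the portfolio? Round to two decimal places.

6.07%

β_P = Σ w_i β_i = 0.41×0.39 + 0.26×0.26 + 0.25×0.62 + 0.08×0.16 = 0.3953
MRP = 10.0% − 3.5% = 6.50%
E(R_P) = R_f + β_P × MRP = 3.5% + 0.3953 × 6.5% = 6.07%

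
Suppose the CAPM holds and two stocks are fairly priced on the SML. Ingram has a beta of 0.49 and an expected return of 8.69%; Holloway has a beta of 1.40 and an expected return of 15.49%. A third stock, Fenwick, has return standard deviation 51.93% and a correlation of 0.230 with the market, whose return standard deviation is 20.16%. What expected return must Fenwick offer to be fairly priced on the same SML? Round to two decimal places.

9.46%

MRP = (15.49% − 8.69%) / (1.40 − 0.49) = 7.4725%
R_f = 8.69% − 0.49 × 7.4725% = 5.0285%
β_Fenwick = ρ·σ_i/σ_m = 0.230 × 51.93 / 20.16 = 0.5925
E(R_Fenwick) = R_f + β × MRP = 5.0285% + 0.5925 × 7.4725% = 9.46%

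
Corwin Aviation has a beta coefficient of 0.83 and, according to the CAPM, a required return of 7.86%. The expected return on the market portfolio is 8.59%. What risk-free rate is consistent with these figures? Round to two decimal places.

4.30%

E(R) = R_f + β(E(R_m) − R_f) = R_f(1 − β) + β·E(R_m)
7.86% = R_f × (1 − 0.83) + 0.83 × 8.59%
7.86% = R_f × 0.17 + 7.1297%
R_f = (7.86% − 7.1297%) / 0.17 = 4.30%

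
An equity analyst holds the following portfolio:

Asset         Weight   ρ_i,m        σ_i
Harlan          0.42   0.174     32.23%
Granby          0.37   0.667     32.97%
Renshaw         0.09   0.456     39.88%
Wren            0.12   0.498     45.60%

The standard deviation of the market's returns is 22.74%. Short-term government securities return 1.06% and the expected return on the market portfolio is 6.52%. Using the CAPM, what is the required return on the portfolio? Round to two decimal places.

4.63%

β_Harlan = 0.174 × 32.23% / 22.74% = 0.2466
β_Granby = 0.667 × 32.97% / 22.74% = 0.9671
β_Renshaw = 0.456 × 39.88% / 22.74% = 0.7997
β_Wren = 0.498 × 45.60% / 22.74% = 0.9986
β_P = Σ w_i β_i = 0.42×0.2466 + 0.37×0.9671 + 0.09×0.7997 + 0.12×0.9986 = 0.6532
MRP = 6.52% − 1.06% = 5.46%
E(R_P) = R_f + β_P × MRP = 1.06% + 0.6532 × 5.46% = 4.63%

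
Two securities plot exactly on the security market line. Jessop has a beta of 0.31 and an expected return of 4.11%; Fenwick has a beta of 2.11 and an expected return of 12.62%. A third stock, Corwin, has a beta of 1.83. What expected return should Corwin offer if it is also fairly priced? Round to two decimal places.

11.30%

MRP (SML slope) = (12.62% − 4.11%) / (2.11 − 0.31) = 8.51% / 1.80 = 4.7278%
R_f (intercept) = 4.11% − 0.31 × 4.7278% = 2.6444%
E(R_Corwin) = R_f + β × MRP = 2.6444% + 1.83 × 4.7278% = 11.30%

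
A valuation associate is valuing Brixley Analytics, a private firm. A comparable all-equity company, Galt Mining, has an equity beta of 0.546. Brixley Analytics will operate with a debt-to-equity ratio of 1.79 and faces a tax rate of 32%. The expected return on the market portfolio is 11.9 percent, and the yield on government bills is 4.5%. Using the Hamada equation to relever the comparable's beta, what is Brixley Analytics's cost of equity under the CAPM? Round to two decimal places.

β_L = β_U × [1 + (1 − t)(D/E)] = 0.546 × [1 + (1 − 0.32) × 1.79]
    = 0.546 × [1 + 0.68 × 1.79] = 0.546 × 2.2172 = 1.2106
MRP = 11.9% − 4.5% = 7.40%
E(R) = R_f + β_L × MRP = 4.5% + 1.2106 × 7.4% = 13.46%

13.46%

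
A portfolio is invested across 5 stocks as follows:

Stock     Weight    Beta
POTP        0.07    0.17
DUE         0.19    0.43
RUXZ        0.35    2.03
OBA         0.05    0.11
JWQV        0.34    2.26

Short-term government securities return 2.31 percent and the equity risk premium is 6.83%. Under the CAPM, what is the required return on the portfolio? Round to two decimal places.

β_P = Σ w_i β_i = 0.07×0.17 + 0.19×0.43 + 0.35×2.03 + 0.05×0.11 + 0.34×2.26 = 1.5780
E(R_P) = R_f + β_P × MRP = 2.31% + 1.5780 × 6.83% = 13.09%

13.09%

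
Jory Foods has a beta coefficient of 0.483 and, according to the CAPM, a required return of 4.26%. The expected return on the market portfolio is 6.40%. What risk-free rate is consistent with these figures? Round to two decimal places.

2.26%

E(R) = R_f + β(E(R_m) − R_f) = R_f(1 − β) + β·E(R_m)
4.26% = R_f × (1 − 0.483) + 0.483 × 6.40%
4.26% = R_f × 0.517 + 3.09120%
R_f = (4.26% − 3.09120%) / 0.517 = 2.26%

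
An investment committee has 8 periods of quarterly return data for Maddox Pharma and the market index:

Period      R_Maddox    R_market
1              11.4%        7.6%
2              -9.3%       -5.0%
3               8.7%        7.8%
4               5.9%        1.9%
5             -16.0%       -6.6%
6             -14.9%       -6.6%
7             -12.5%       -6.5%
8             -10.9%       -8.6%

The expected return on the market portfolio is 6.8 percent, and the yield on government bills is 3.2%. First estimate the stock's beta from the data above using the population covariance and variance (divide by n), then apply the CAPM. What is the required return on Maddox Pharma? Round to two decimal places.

Mean R_i = (11.4 − 9.3 + 8.7 + 5.9 − 16.0 − 14.9 − 12.5 − 10.9) / 8 = -4.7000%
Mean R_m = (7.6 − 5.0 + 7.8 + 1.9 − 6.6 − 6.6 − 6.5 − 8.6) / 8 = -2.0000%
Σ(R_i − R̄_i)(R_m − R̄_m) = 515.9400  ⇒  Cov = 515.9400 / 8 = 64.4925
Σ(R_m − R̄_m)² = 318.5400  ⇒  Var(R_m) = 318.5400 / 8 = 39.8175
β = Cov / Var(R_m) = 64.4925 / 39.8175 = 1.6197
MRP = 6.8% − 3.2% = 3.60%
E(R) = R_f + β × MRP = 3.2% + 1.6197 × 3.6% = 9.03%

9.03%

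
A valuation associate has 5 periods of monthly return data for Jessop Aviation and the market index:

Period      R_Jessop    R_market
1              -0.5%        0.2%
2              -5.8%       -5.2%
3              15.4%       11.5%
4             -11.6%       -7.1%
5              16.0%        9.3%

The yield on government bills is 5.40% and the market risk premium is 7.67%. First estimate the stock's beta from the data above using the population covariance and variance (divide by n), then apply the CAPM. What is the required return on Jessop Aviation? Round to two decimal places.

16.72%

Mean R_i = (-0.5 − 5.8 + 15.4 − 11.6 + 16.0) / 5 = 2.7000%
Mean R_m = (0.2 − 5.2 + 11.5 − 7.1 + 9.3) / 5 = 1.7400%
Σ(R_i − R̄_i)(R_m − R̄_m) = 414.8300  ⇒  Cov = 414.8300 / 5 = 82.9660
Σ(R_m − R̄_m)² = 281.0920  ⇒  Var(R_m) = 281.0920 / 5 = 56.2184
β = Cov / Var(R_m) = 82.9660 / 56.2184 = 1.4758
E(R) = R_f + β × MRP = 5.40% + 1.4758 × 7.67% = 16.72%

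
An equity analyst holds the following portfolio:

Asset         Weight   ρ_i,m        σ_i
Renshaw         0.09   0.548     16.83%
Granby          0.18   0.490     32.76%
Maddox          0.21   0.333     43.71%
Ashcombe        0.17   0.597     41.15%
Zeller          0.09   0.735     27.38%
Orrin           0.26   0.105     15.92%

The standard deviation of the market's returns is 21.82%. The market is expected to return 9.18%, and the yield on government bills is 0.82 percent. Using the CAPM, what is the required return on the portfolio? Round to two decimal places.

5.88%

β_Renshaw = 0.548 × 16.83% / 21.82% = 0.4227
β_Granby = 0.490 × 32.76% / 21.82% = 0.7357
β_Maddox = 0.333 × 43.71% / 21.82% = 0.6671
β_Ashcombe = 0.597 × 41.15% / 21.82% = 1.1259
β_Zeller = 0.735 × 27.38% / 21.82% = 0.9223
β_Orrin = 0.105 × 15.92% / 21.82% = 0.0766
β_P = Σ w_i β_i = 0.09×0.4227 + 0.18×0.7357 + 0.21×0.6671 + 0.17×1.1259 + 0.09×0.9223 + 0.26×0.0766 = 0.6049
MRP = 9.18% − 0.82% = 8.36%
E(R_P) = R_f + β_P × MRP = 0.82% + 0.6049 × 8.36% = 5.88%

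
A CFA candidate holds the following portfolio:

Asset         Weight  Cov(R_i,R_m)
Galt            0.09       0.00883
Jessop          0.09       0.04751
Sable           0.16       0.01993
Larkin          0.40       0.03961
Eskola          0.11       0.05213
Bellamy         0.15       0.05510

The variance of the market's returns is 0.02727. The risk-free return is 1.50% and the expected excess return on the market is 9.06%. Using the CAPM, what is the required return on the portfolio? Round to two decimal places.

β_Galt = 0.00883 / 0.02727 = 0.3238
β_Jessop = 0.04751 / 0.02727 = 1.7422
β_Sable = 0.01993 / 0.02727 = 0.7308
β_Larkin = 0.03961 / 0.02727 = 1.4525
β_Eskola = 0.05213 / 0.02727 = 1.9116
β_Bellamy = 0.05510 / 0.02727 = 2.0205
β_P = Σ w_i β_i = 0.09×0.3238 + 0.09×1.7422 + 0.16×0.7308 + 0.40×1.4525 + 0.11×1.9116 + 0.15×2.0205 = 1.3972
E(R_P) = R_f + β_P × MRP = 1.50% + 1.3972 × 9.06% = 14.16%

14.16%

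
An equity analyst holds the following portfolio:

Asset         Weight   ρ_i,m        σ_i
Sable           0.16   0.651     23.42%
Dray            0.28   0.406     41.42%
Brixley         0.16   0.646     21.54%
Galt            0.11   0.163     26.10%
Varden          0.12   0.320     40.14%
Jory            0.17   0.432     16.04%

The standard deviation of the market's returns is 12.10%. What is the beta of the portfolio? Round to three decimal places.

1.038

β_Sable = 0.651 × 23.42% / 12.10% = 1.2600
β_Dray = 0.406 × 41.42% / 12.10% = 1.3898
β_Brixley = 0.646 × 21.54% / 12.10% = 1.1500
β_Galt = 0.163 × 26.10% / 12.10% = 0.3516
β_Varden = 0.320 × 40.14% / 12.10% = 1.0616
β_Jory = 0.432 × 16.04% / 12.10% = 0.5727
β_P = Σ w_i β_i = 0.16×1.2600 + 0.28×1.3898 + 0.16×1.1500 + 0.11×0.3516 + 0.12×1.0616 + 0.17×0.5727 = 1.0382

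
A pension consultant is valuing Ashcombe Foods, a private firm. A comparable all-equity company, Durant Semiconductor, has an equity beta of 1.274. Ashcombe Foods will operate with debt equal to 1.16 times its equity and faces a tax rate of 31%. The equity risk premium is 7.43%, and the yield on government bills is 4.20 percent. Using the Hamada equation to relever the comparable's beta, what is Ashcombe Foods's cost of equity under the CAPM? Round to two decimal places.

21.24%

β_L = β_U × [1 + (1 − t)(D/E)] = 1.274 × [1 + (1 − 0.31) × 1.16]
    = 1.274 × [1 + 0.69 × 1.16] = 1.274 × 1.8004 = 2.2937
E(R) = R_f + β_L × MRP = 4.20% + 2.2937 × 7.43% = 21.24%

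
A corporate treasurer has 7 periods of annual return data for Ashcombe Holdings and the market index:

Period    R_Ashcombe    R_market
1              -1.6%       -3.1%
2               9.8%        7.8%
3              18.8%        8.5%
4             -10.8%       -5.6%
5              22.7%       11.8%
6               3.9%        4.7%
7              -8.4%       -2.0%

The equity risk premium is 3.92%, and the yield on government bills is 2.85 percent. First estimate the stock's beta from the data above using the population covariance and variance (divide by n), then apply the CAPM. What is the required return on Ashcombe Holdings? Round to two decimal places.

10.06%

Mean R_i = (-1.6 + 9.8 + 18.8 − 10.8 + 22.7 + 3.9 − 8.4) / 7 = 4.9143%
Mean R_m = (-3.1 + 7.8 + 8.5 − 5.6 + 11.8 + 4.7 − 2.0) / 7 = 3.1571%
Σ(R_i − R̄_i)(R_m − R̄_m) = 496.0643  ⇒  Cov = 496.0643 / 7 = 70.8663
Σ(R_m − R̄_m)² = 269.6171  ⇒  Var(R_m) = 269.6171 / 7 = 38.5167
β = Cov / Var(R_m) = 70.8663 / 38.5167 = 1.8399
E(R) = R_f + β × MRP = 2.85% + 1.8399 × 3.92% = 10.06%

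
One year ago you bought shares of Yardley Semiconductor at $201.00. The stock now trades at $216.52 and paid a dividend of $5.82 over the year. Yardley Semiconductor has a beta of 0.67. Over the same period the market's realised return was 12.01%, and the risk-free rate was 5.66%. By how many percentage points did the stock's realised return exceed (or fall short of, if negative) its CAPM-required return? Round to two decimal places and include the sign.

+0.70%

Realised HPR = (P1 + D1 − P0) / P0 = (216.52 + 5.82 − 201.00) / 201.00 = 21.34 / 201.00 = 10.6169%
MRP = 12.01% − 5.66% = 6.35%
CAPM required = R_f + β·MRP = 5.66% + 0.67 × 6.35% = 9.9145%
α = realised − required = 10.6169% − 9.9145% = +0.70%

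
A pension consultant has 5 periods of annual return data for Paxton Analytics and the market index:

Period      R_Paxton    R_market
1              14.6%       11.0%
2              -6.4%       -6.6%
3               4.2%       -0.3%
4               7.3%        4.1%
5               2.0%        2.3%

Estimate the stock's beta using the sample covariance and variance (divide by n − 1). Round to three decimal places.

1.157

Mean R_i = (14.6 − 6.4 + 4.2 + 7.3 + 2.0) / 5 = 4.3400%
Mean R_m = (11.0 − 6.6 − 0.3 + 4.1 + 2.3) / 5 = 2.1000%
Σ(R_i − R̄_i)(R_m − R̄_m) = 190.5400  ⇒  Cov = 190.5400 / 4 = 47.6350
Σ(R_m − R̄_m)² = 164.7000  ⇒  Var(R_m) = 164.7000 / 4 = 41.1750
β = Cov / Var(R_m) = 47.6350 / 41.1750 = 1.1569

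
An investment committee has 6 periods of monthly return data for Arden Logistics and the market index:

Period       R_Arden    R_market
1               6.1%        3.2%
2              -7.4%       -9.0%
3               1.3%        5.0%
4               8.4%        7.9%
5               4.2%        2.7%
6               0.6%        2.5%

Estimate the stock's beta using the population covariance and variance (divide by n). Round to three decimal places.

Mean R_i = (6.1 − 7.4 + 1.3 + 8.4 + 4.2 + 0.6) / 6 = 2.2000%
Mean R_m = (3.2 − 9.0 + 5.0 + 7.9 + 2.7 + 2.5) / 6 = 2.0500%
Σ(R_i − R̄_i)(R_m − R̄_m) = 144.7600  ⇒  Cov = 144.7600 / 6 = 24.1267
Σ(R_m − R̄_m)² = 166.9750  ⇒  Var(R_m) = 166.9750 / 6 = 27.8292
β = Cov / Var(R_m) = 24.1267 / 27.8292 = 0.8670

0.867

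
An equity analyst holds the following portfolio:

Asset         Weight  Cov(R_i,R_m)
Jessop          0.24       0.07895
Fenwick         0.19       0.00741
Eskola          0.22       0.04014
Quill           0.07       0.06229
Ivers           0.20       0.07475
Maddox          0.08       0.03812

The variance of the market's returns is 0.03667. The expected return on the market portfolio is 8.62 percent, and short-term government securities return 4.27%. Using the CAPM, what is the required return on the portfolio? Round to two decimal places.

β_Jessop = 0.07895 / 0.03667 = 2.1530
β_Fenwick = 0.00741 / 0.03667 = 0.2021
β_Eskola = 0.04014 / 0.03667 = 1.0946
β_Quill = 0.06229 / 0.03667 = 1.6987
β_Ivers = 0.07475 / 0.03667 = 2.0385
β_Maddox = 0.03812 / 0.03667 = 1.0395
β_P = Σ w_i β_i = 0.24×2.1530 + 0.19×0.2021 + 0.22×1.0946 + 0.07×1.6987 + 0.20×2.0385 + 0.08×1.0395 = 1.4057
MRP = 8.62% − 4.27% = 4.35%
E(R_P) = R_f + β_P × MRP = 4.27% + 1.4057 × 4.35% = 10.38%

10.38%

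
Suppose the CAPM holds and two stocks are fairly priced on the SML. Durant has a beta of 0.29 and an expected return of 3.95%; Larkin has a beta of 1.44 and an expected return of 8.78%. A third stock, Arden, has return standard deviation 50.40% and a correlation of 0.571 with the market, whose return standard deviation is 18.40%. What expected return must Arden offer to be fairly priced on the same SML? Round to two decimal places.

9.30%

MRP = (8.78% − 3.95%) / (1.44 − 0.29) = 4.2000%
R_f = 3.95% − 0.29 × 4.2000% = 2.7320%
β_Arden = ρ·σ_i/σ_m = 0.571 × 50.40 / 18.40 = 1.5640
E(R_Arden) = R_f + β × MRP = 2.7320% + 1.5640 × 4.2000% = 9.30%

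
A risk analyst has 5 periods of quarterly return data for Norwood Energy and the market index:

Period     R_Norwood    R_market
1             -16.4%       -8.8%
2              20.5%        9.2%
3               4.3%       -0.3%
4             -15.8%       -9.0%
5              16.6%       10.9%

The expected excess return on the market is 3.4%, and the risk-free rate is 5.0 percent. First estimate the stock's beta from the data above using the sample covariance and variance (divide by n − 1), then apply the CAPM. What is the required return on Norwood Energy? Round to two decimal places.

11.13%

Mean R_i = (-16.4 + 20.5 + 4.3 − 15.8 + 16.6) / 5 = 1.8400%
Mean R_m = (-8.8 + 9.2 − 0.3 − 9.0 + 10.9) / 5 = 0.4000%
Σ(R_i − R̄_i)(R_m − R̄_m) = 651.0900  ⇒  Cov = 651.0900 / 4 = 162.7725
Σ(R_m − R̄_m)² = 361.1800  ⇒  Var(R_m) = 361.1800 / 4 = 90.2950
β = Cov / Var(R_m) = 162.7725 / 90.2950 = 1.8027
E(R) = R_f + β × MRP = 5.0% + 1.8027 × 3.4% = 11.13%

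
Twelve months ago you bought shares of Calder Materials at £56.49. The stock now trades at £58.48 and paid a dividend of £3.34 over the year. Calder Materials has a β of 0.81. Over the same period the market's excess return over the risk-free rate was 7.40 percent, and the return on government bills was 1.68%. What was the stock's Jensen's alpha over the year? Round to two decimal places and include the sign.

+1.76%

Realised HPR = (P1 + D1 − P0) / P0 = (58.48 + 3.34 − 56.49) / 56.49 = 5.33 / 56.49 = 9.4353%
CAPM required = R_f + β·MRP = 1.68% + 0.81 × 7.40% = 7.6740%
α = realised − required = 9.4353% − 7.6740% = +1.76%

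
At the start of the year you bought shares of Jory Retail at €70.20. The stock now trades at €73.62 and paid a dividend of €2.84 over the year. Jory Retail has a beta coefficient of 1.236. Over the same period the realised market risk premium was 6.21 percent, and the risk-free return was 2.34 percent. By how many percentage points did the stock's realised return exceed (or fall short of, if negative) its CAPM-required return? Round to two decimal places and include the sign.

Realised HPR = (P1 + D1 − P0) / P0 = (73.62 + 2.84 − 70.20) / 70.20 = 6.26 / 70.20 = 8.9174%
CAPM required = R_f + β·MRP = 2.34% + 1.236 × 6.21% = 10.01556%
α = realised − required = 8.9174% − 10.01556% = -1.10%

-1.10%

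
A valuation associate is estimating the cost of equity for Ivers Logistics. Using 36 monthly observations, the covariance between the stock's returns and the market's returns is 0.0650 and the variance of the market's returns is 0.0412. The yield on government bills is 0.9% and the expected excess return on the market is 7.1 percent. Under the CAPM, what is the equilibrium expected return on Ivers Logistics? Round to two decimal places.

β = Cov(R_i, R_m) / Var(R_m) = 0.0650 / 0.0412 = 1.5777
E(R) = R_f + β × MRP = 0.9% + 1.5777 × 7.1% = 12.10%

12.10%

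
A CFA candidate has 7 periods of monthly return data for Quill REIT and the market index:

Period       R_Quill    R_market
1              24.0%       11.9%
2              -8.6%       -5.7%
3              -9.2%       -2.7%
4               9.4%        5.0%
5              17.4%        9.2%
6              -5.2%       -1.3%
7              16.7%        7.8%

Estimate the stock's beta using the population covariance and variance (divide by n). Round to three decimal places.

Mean R_i = (24.0 − 8.6 − 9.2 + 9.4 + 17.4 − 5.2 + 16.7) / 7 = 6.3571%
Mean R_m = (11.9 − 5.7 − 2.7 + 5.0 + 9.2 − 1.3 + 7.8) / 7 = 3.4571%
Σ(R_i − R̄_i)(R_m − R̄_m) = 549.7171  ⇒  Cov = 549.7171 / 7 = 78.5310
Σ(R_m − R̄_m)² = 269.8971  ⇒  Var(R_m) = 269.8971 / 7 = 38.5567
β = Cov / Var(R_m) = 78.5310 / 38.5567 = 2.0368

2.037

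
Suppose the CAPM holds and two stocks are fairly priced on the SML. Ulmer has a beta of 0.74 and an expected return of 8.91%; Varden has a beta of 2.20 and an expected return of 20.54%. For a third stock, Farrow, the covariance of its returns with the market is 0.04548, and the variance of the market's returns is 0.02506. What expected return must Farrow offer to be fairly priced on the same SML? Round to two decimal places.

17.47%

MRP = (20.54% − 8.91%) / (2.20 − 0.74) = 7.9658%
R_f = 8.91% − 0.74 × 7.9658% = 3.0153%
β_Farrow = Cov / Var(R_m) = 0.04548 / 0.02506 = 1.8148
E(R_Farrow) = R_f + β × MRP = 3.0153% + 1.8148 × 7.9658% = 17.47%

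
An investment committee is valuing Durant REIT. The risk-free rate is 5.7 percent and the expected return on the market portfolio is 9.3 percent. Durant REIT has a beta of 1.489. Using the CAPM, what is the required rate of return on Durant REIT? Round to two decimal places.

Market risk premium = E(R_m) − R_f = 9.3% − 5.7% = 3.60%
E(R) = R_f + β × MRP = 5.7% + 1.489 × 3.6% = 11.06%

11.06%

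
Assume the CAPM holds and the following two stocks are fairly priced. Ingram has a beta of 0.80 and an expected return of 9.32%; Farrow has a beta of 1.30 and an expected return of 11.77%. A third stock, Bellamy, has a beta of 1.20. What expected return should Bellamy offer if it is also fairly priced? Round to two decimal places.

MRP (SML slope) = (11.77% − 9.32%) / (1.30 − 0.80) = 2.45% / 0.50 = 4.9000%
R_f (intercept) = 9.32% − 0.80 × 4.9000% = 5.4000%
E(R_Bellamy) = R_f + β × MRP = 5.4000% + 1.20 × 4.9000% = 11.28%

11.28%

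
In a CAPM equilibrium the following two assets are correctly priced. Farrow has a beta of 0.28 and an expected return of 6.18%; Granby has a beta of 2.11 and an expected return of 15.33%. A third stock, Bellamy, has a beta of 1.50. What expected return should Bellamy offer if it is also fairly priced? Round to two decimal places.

12.28%

MRP (SML slope) = (15.33% − 6.18%) / (2.11 − 0.28) = 9.15% / 1.83 = 5.0000%
R_f (intercept) = 6.18% − 0.28 × 5.0000% = 4.7800%
E(R_Bellamy) = R_f + β × MRP = 4.7800% + 1.50 × 5.0000% = 12.28%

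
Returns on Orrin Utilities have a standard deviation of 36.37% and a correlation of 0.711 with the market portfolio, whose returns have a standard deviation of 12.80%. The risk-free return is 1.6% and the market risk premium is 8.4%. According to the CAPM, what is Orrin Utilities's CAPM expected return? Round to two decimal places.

β = ρ × σ_i / σ_m = 0.711 × 36.37% / 12.80% = 2.0202
E(R) = 1.6% + 2.0202 × 8.4% = 18.57%

18.57%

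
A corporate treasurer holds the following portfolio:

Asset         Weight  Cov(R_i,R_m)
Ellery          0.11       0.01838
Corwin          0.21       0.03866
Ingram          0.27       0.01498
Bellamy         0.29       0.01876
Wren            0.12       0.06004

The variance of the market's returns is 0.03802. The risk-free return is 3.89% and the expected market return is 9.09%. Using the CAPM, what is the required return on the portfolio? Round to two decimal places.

β_Ellery = 0.01838 / 0.03802 = 0.4834
β_Corwin = 0.03866 / 0.03802 = 1.0168
β_Ingram = 0.01498 / 0.03802 = 0.3940
β_Bellamy = 0.01876 / 0.03802 = 0.4934
β_Wren = 0.06004 / 0.03802 = 1.5792
β_P = Σ w_i β_i = 0.11×0.4834 + 0.21×1.0168 + 0.27×0.3940 + 0.29×0.4934 + 0.12×1.5792 = 0.7057
MRP = 9.09% − 3.89% = 5.20%
E(R_P) = R_f + β_P × MRP = 3.89% + 0.7057 × 5.20% = 7.56%

7.56%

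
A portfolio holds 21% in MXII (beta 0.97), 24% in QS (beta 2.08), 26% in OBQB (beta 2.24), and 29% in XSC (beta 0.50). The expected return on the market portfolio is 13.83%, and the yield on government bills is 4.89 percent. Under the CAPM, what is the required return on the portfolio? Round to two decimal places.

β_P = Σ w_i β_i = 0.21×0.97 + 0.24×2.08 + 0.26×2.24 + 0.29×0.50 = 1.4303
MRP = 13.83% − 4.89% = 8.94%
E(R_P) = R_f + β_P × MRP = 4.89% + 1.4303 × 8.94% = 17.68%

17.68%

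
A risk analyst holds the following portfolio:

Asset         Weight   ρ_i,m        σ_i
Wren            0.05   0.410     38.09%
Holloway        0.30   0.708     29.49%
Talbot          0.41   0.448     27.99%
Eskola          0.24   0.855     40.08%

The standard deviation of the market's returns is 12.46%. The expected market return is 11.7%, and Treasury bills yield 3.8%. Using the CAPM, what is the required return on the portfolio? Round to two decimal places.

16.74%

β_Wren = 0.410 × 38.09% / 12.46% = 1.2534
β_Holloway = 0.708 × 29.49% / 12.46% = 1.6757
β_Talbot = 0.448 × 27.99% / 12.46% = 1.0064
β_Eskola = 0.855 × 40.08% / 12.46% = 2.7503
β_P = Σ w_i β_i = 0.05×1.2534 + 0.30×1.6757 + 0.41×1.0064 + 0.24×2.7503 = 1.6381
MRP = 11.7% − 3.8% = 7.90%
E(R_P) = R_f + β_P × MRP = 3.8% + 1.6381 × 7.9% = 16.74%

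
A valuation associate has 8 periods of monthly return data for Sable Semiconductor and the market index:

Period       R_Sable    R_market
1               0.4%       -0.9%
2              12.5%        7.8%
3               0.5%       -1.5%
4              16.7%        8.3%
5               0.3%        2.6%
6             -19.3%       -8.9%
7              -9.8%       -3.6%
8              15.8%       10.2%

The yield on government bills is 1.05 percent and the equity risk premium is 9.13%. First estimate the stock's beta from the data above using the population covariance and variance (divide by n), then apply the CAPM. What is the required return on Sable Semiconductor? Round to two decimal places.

17.89%

Mean R_i = (0.4 + 12.5 + 0.5 + 16.7 + 0.3 − 19.3 − 9.8 + 15.8) / 8 = 2.1375%
Mean R_m = (-0.9 + 7.8 − 1.5 + 8.3 + 2.6 − 8.9 − 3.6 + 10.2) / 8 = 1.7500%
Σ(R_i − R̄_i)(R_m − R̄_m) = 574.0650  ⇒  Cov = 574.0650 / 8 = 71.7581
Σ(R_m − R̄_m)² = 311.2600  ⇒  Var(R_m) = 311.2600 / 8 = 38.9075
β = Cov / Var(R_m) = 71.7581 / 38.9075 = 1.8443
E(R) = R_f + β × MRP = 1.05% + 1.8443 × 9.13% = 17.89%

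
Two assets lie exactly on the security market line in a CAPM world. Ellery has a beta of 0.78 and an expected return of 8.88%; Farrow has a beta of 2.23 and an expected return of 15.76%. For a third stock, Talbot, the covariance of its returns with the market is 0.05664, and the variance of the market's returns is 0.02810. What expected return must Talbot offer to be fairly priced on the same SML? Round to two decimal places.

14.74%

MRP = (15.76% − 8.88%) / (2.23 − 0.78) = 4.7448%
R_f = 8.88% − 0.78 × 4.7448% = 5.1791%
β_Talbot = Cov / Var(R_m) = 0.05664 / 0.02810 = 2.0157
E(R_Talbot) = R_f + β × MRP = 5.1791% + 2.0157 × 4.7448% = 14.74%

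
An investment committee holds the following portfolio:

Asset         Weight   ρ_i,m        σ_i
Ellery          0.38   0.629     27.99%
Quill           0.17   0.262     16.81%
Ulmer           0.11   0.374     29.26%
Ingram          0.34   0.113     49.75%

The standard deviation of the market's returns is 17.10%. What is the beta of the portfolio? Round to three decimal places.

0.617

β_Ellery = 0.629 × 27.99% / 17.10% = 1.0296
β_Quill = 0.262 × 16.81% / 17.10% = 0.2576
β_Ulmer = 0.374 × 29.26% / 17.10% = 0.6400
β_Ingram = 0.113 × 49.75% / 17.10% = 0.3288
β_P = Σ w_i β_i = 0.38×1.0296 + 0.17×0.2576 + 0.11×0.6400 + 0.34×0.3288 = 0.6172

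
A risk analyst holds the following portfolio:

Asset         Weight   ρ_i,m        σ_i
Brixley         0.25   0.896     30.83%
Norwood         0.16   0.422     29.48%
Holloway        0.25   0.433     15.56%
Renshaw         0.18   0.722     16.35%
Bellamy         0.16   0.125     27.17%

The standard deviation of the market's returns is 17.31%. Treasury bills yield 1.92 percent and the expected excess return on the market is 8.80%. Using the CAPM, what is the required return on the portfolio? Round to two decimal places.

8.66%

β_Brixley = 0.896 × 30.83% / 17.31% = 1.5958
β_Norwood = 0.422 × 29.48% / 17.31% = 0.7187
β_Holloway = 0.433 × 15.56% / 17.31% = 0.3892
β_Renshaw = 0.722 × 16.35% / 17.31% = 0.6820
β_Bellamy = 0.125 × 27.17% / 17.31% = 0.1962
β_P = Σ w_i β_i = 0.25×1.5958 + 0.16×0.7187 + 0.25×0.3892 + 0.18×0.6820 + 0.16×0.1962 = 0.7654
E(R_P) = R_f + β_P × MRP = 1.92% + 0.7654 × 8.80% = 8.66%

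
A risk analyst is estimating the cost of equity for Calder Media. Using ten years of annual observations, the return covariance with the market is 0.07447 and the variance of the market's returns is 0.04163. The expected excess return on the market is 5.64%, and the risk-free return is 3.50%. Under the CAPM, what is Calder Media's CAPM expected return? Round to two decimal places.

β = Cov(R_i, R_m) / Var(R_m) = 0.07447 / 0.04163 = 1.7889
E(R) = R_f + β × MRP = 3.50% + 1.7889 × 5.64% = 13.59%

13.59%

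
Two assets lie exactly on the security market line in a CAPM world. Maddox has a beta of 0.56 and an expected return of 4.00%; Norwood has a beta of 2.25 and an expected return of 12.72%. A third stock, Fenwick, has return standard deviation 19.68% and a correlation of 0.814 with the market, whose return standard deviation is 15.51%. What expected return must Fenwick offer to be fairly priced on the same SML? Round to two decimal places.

6.44%

MRP = (12.72% − 4.00%) / (2.25 − 0.56) = 5.1598%
R_f = 4.00% − 0.56 × 5.1598% = 1.1105%
β_Fenwick = ρ·σ_i/σ_m = 0.814 × 19.68 / 15.51 = 1.0329
E(R_Fenwick) = R_f + β × MRP = 1.1105% + 1.0329 × 5.1598% = 6.44%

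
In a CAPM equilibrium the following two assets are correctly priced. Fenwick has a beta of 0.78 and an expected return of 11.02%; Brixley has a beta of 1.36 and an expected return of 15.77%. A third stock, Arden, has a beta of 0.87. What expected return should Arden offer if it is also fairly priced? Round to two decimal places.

11.76%

MRP (SML slope) = (15.77% − 11.02%) / (1.36 − 0.78) = 4.75% / 0.58 = 8.1897%
R_f (intercept) = 11.02% − 0.78 × 8.1897% = 4.6320%
E(R_Arden) = R_f + β × MRP = 4.6320% + 0.87 × 8.1897% = 11.76%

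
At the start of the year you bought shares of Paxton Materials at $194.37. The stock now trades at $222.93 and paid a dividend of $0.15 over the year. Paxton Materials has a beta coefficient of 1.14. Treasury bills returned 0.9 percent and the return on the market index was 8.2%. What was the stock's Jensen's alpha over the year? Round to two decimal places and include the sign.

Realised HPR = (P1 + D1 − P0) / P0 = (222.93 + 0.15 − 194.37) / 194.37 = 28.71 / 194.37 = 14.7708%
MRP = 8.2% − 0.9% = 7.30%
CAPM required = R_f + β·MRP = 0.9% + 1.14 × 7.3% = 9.2220%
α = realised − required = 14.7708% − 9.2220% = +5.55%

+5.55%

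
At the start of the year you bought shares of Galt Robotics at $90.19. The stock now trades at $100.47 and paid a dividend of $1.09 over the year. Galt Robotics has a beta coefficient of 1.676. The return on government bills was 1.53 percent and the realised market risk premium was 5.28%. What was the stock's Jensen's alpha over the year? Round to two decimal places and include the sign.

Realised HPR = (P1 + D1 − P0) / P0 = (100.47 + 1.09 − 90.19) / 90.19 = 11.37 / 90.19 = 12.6067%
CAPM required = R_f + β·MRP = 1.53% + 1.676 × 5.28% = 10.37928%
α = realised − required = 12.6067% − 10.37928% = +2.23%

+2.23%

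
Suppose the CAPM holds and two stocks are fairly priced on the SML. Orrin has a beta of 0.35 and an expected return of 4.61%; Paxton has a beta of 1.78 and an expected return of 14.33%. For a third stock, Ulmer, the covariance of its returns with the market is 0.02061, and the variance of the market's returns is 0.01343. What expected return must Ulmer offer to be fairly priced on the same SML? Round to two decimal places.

MRP = (14.33% − 4.61%) / (1.78 − 0.35) = 6.7972%
R_f = 4.61% − 0.35 × 6.7972% = 2.2310%
β_Ulmer = Cov / Var(R_m) = 0.02061 / 0.01343 = 1.5346
E(R_Ulmer) = R_f + β × MRP = 2.2310% + 1.5346 × 6.7972% = 12.66%

12.66%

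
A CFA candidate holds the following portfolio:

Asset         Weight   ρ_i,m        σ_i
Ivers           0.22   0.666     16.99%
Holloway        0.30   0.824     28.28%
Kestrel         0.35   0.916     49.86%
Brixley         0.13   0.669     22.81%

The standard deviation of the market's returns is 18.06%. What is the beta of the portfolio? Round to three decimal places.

1.520

β_Ivers = 0.666 × 16.99% / 18.06% = 0.6265
β_Holloway = 0.824 × 28.28% / 18.06% = 1.2903
β_Kestrel = 0.916 × 49.86% / 18.06% = 2.5289
β_Brixley = 0.669 × 22.81% / 18.06% = 0.8450
β_P = Σ w_i β_i = 0.22×0.6265 + 0.30×1.2903 + 0.35×2.5289 + 0.13×0.8450 = 1.5199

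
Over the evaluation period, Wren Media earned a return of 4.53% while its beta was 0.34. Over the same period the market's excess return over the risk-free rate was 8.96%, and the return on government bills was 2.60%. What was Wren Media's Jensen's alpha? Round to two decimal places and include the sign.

CAPM benchmark = R_f + β(R_m − R_f) = 2.60% + 0.34 × 8.96% = 5.6464%
α = actual − benchmark = 4.53% − 5.6464% = -1.12%

-1.12%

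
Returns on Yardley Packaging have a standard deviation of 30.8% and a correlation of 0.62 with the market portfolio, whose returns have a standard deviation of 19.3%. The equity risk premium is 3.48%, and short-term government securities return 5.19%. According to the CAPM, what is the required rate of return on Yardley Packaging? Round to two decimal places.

8.63%

β = ρ × σ_i / σ_m = 0.62 × 30.8% / 19.3% = 0.9894
E(R) = 5.19% + 0.9894 × 3.48% = 8.63%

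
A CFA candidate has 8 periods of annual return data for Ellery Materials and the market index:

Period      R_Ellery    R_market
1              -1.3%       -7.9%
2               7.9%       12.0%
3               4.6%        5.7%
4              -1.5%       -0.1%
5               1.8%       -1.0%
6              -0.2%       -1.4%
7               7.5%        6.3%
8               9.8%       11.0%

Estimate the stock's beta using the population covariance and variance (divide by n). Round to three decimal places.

0.603

Mean R_i = (-1.3 + 7.9 + 4.6 − 1.5 + 1.8 − 0.2 + 7.5 + 9.8) / 8 = 3.5750%
Mean R_m = (-7.9 + 12.0 + 5.7 − 0.1 − 1.0 − 1.4 + 6.3 + 11.0) / 8 = 3.0750%
Σ(R_i − R̄_i)(R_m − R̄_m) = 197.0250  ⇒  Cov = 197.0250 / 8 = 24.6281
Σ(R_m − R̄_m)² = 326.9150  ⇒  Var(R_m) = 326.9150 / 8 = 40.8644
β = Cov / Var(R_m) = 24.6281 / 40.8644 = 0.6027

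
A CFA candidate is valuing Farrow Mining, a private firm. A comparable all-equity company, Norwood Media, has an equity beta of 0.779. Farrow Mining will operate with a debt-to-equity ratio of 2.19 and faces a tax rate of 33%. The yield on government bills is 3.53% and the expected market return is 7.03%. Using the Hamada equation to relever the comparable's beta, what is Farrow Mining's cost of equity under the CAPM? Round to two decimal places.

10.26%

β_L = β_U × [1 + (1 − t)(D/E)] = 0.779 × [1 + (1 − 0.33) × 2.19]
    = 0.779 × [1 + 0.67 × 2.19] = 0.779 × 2.4673 = 1.9220
MRP = 7.03% − 3.53% = 3.50%
E(R) = R_f + β_L × MRP = 3.53% + 1.9220 × 3.50% = 10.26%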